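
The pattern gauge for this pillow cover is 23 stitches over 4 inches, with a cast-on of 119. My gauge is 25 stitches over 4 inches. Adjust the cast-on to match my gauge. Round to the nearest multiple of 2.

Scale factor = 25 / 23 = 1.087.
119 × 25 / 23 = 129.35 sts.
→ 130 sts.

130 stitches.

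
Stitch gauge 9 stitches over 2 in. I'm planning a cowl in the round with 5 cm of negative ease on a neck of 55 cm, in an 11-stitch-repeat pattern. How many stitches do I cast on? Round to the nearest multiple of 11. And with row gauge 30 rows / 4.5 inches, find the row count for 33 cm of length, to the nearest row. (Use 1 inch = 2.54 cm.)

Cast on 88 stitches; work 87 rows.

Finished = 55 − 5 = 50 cm.
50 cm × 1/2.54 = 19.69 inches.
9/2 = 4.5 sts per in; 19.69 × 4.5 = 88.58 sts.
Nearest multiple of 11 → 88.
33 cm = 12.99 inches; × 6.667 = 86.61 → 87 rows.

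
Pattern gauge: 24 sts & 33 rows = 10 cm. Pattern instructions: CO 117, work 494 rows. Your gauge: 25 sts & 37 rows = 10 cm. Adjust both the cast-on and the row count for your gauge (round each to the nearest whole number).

Cast on 122 stitches; work 554 rows.

Stitches: 117 × 25/24 = 121.88 → 122.
Rows: 494 × 37/33 = 553.88 → 554.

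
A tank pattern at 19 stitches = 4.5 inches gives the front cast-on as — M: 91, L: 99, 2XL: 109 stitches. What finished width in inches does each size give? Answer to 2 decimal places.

19/4.5 = 4.222 sts per in.
M: 91 / 4.222 = 21.553 → 21.55 in.
L: 99 / 4.222 = 23.447 → 23.45 in.
2XL: 109 / 4.222 = 25.816 → 25.82 in.

M 21.55 inches; L 23.45 inches; 2XL 25.82 inches.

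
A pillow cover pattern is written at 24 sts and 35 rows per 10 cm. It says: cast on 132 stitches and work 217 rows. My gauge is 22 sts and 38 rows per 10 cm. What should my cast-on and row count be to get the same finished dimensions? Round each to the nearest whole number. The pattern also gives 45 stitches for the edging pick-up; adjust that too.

Cast on 121 stitches; work 236 rows; edging pick-up 41 stitches.

Stitches: 132 × 22/24 = 121.00 → 121.
Rows: 217 × 38/35 = 235.60 → 236.
edging pick-up: 45 × 22/24 = 41.25 → 41.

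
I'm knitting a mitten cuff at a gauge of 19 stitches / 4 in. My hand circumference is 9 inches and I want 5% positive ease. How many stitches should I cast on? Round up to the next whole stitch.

Finished = 9 × 1.05 = 9.45 in.
19 / 4 = 4.75 sts per inch.
9.45 × 4.75 = 44.89 sts.
→ 45 sts.

Cast on 45 stitches.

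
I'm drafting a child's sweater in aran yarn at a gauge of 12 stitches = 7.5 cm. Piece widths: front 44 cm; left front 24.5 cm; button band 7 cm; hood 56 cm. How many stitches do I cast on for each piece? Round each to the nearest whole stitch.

Rate = 12/7.5 = 1.6 sts per cm.
front: 44 × 1.6 = 70.40 → 70.
left front: 24.5 × 1.6 = 39.20 → 39.
button band: 7 × 1.6 = 11.20 → 11.
hood: 56 × 1.6 = 89.60 → 90.

front 70; left front 39; button band 11; hood 90.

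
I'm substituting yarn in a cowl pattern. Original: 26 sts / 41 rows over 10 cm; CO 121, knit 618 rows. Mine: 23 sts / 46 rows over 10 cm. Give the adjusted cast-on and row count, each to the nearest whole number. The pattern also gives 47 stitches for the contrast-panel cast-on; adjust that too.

Stitches: 121 × 23/26 = 107.04 → 107.
Rows: 618 × 46/41 = 693.37 → 693.
contrast-panel cast-on: 47 × 23/26 = 41.58 → 42.

Cast on 107 stitches; work 693 rows; contrast-panel cast-on 42 stitches.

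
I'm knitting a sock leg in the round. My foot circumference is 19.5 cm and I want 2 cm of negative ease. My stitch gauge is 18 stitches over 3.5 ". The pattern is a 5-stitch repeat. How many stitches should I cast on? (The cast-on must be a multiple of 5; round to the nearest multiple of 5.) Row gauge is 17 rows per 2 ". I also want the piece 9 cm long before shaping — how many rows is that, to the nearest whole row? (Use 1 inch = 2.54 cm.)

Finished = 19.5 − 2 = 17.5 cm.
17.5 cm × 1/2.54 = 6.89 inches.
18/3.5 = 5.143 sts per in; 6.89 × 5.143 = 35.43 sts.
Nearest multiple of 5 → 35.
9 cm = 3.54 inches; × 8.5 = 30.12 → 30 rows.

Cast on 35 stitches; work 30 rows.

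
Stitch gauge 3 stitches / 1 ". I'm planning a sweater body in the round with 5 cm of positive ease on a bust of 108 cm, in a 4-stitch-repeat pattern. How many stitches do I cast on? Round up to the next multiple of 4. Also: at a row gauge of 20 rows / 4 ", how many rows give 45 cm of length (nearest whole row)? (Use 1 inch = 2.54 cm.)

Cast on 136 stitches; work 89 rows.

Finished = 108 + 5 = 113 cm.
113 cm × 1/2.54 = 44.49 inches.
3/1 = 3 sts per in; 44.49 × 3 = 133.46 sts.
Next multiple of 4 → 136.
45 cm = 17.72 inches; × 5 = 88.58 → 89 rows.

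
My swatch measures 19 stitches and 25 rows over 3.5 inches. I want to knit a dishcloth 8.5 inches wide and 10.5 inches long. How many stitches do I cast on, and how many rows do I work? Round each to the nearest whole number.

Cast on 46 stitches and work 75 rows.

Stitch gauge = 19/3.5 = 5.429 sts/in; 8.5 × 5.429 = 46.14 → 46 sts.
Row gauge = 25/3.5 = 7.143 rows/in; 10.5 × 7.143 = 75.00 → 75 rows.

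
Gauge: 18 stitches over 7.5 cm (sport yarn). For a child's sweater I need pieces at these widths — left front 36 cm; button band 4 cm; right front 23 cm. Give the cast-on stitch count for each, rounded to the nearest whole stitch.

Rate = 18/7.5 = 2.4 sts per cm.
left front: 36 × 2.4 = 86.40 → 86.
button band: 4 × 2.4 = 9.60 → 10.
right front: 23 × 2.4 = 55.20 → 55.

left front 86; button band 10; right front 55.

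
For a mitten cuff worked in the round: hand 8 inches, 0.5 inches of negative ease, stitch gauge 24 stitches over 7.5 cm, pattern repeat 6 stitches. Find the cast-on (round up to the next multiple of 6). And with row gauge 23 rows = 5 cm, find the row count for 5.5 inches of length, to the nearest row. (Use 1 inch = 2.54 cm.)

Cast on 66 stitches; work 64 rows.

Finished = 8 − 0.5 = 7.5 inches.
7.5 inches × 2.54 = 19.05 cm.
24/7.5 = 3.2 sts per cm; 19.05 × 3.2 = 60.96 sts.
Next multiple of 6 → 66.
5.5 inches = 13.97 cm; × 4.6 = 64.26 → 64 rows.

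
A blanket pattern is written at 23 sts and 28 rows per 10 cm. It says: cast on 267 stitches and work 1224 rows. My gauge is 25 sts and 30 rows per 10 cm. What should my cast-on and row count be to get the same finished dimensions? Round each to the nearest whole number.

Stitches: 267 × 25/23 = 290.22 → 290.
Rows: 1224 × 30/28 = 1311.43 → 1311.

Cast on 290 stitches; work 1311 rows.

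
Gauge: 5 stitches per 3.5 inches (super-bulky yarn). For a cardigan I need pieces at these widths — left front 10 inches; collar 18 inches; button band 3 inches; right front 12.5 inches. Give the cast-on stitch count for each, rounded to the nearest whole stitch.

left front 14; collar 26; button band 4; right front 18.

Rate = 5/3.5 = 1.429 sts per in.
left front: 10 × 1.429 = 14.29 → 14.
collar: 18 × 1.429 = 25.71 → 26.
button band: 3 × 1.429 = 4.29 → 4.
right front: 12.5 × 1.429 = 17.86 → 18.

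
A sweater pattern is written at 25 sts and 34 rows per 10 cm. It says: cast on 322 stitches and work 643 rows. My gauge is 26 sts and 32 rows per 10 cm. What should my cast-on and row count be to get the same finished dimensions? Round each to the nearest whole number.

Stitches: 322 × 26/25 = 334.88 → 335.
Rows: 643 × 32/34 = 605.18 → 605.

Cast on 335 stitches; work 605 rows.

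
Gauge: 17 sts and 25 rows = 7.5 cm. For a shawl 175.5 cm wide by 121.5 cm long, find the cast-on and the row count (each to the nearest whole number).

Stitch gauge = 17/7.5 = 2.267 sts/cm; 175.5 × 2.267 = 397.80 → 398 sts.
Row gauge = 25/7.5 = 3.333 rows/cm; 121.5 × 3.333 = 405.00 → 405 rows.

Cast on 398 stitches and work 405 rows.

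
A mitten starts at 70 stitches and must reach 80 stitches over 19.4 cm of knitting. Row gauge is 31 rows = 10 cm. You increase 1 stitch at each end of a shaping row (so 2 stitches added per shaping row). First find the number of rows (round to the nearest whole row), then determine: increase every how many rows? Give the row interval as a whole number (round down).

Increase every 12th row.

Rows = 19.4 × 3.1 = 60.1 → 60 rows.
Stitches to add: 10 → 5 shaping rows (at 2 st each).
60 / 5 = 12.00 → every 12 rows.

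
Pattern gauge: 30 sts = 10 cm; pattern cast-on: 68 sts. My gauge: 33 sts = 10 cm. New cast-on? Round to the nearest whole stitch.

Scale factor = 33 / 30 = 1.100.
68 × 33 / 30 = 74.80 sts.
→ 75 sts.

CO 75 sts.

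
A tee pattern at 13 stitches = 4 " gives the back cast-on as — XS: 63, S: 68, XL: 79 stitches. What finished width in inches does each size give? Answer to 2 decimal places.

13/4 = 3.25 sts per in.
XS: 63 / 3.25 = 19.385 → 19.38 in.
S: 68 / 3.25 = 20.923 → 20.92 in.
XL: 79 / 3.25 = 24.308 → 24.31 in.

XS 19.38 inches; S 20.92 inches; XL 24.31 inches.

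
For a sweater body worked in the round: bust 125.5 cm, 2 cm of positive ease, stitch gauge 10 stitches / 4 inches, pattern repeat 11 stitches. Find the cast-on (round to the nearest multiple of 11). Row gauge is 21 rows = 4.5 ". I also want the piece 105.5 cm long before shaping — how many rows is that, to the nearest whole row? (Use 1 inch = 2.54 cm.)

Cast on 121 stitches; work 194 rows.

Finished = 125.5 + 2 = 127.5 cm.
127.5 cm × 1/2.54 = 50.20 inches.
10/4 = 2.5 sts per in; 50.20 × 2.5 = 125.49 sts.
Nearest multiple of 11 → 121.
105.5 cm = 41.54 inches; × 4.667 = 193.83 → 194 rows.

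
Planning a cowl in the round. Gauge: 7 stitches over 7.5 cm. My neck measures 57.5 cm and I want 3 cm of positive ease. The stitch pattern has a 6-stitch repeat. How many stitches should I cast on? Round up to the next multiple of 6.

60 stitches.

Finished = 57.5 + 3 = 60.5 cm.
7 / 7.5 = 0.933 sts/cm.
60.5 × 0.933 = 56.47 sts.
Next multiple of 6: 60.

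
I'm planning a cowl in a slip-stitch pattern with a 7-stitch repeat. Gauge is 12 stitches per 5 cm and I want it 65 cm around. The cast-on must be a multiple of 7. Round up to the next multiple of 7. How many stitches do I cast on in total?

Cast on 161 stitches.

12 / 5 = 2.4 sts per cm.
65 × 2.4 = 156.00 sts.
Next multiple of 7: 161.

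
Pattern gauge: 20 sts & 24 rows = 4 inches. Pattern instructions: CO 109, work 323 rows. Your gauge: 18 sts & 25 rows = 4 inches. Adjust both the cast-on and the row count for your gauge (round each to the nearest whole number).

Stitches: 109 × 18/20 = 98.10 → 98.
Rows: 323 × 25/24 = 336.46 → 336.

Cast on 98 stitches; work 336 rows.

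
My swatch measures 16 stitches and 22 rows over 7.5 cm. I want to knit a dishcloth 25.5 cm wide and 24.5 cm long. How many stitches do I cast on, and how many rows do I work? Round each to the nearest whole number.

Cast on 54 stitches and work 72 rows.

Stitch gauge = 16/7.5 = 2.133 sts/cm; 25.5 × 2.133 = 54.40 → 54 sts.
Row gauge = 22/7.5 = 2.933 rows/cm; 24.5 × 2.933 = 71.87 → 72 rows.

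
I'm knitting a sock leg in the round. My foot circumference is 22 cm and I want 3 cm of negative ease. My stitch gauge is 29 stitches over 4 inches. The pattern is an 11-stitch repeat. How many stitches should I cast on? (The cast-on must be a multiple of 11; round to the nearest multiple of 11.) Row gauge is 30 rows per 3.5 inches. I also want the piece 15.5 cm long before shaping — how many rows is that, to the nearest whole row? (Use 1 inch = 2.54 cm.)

Cast on 55 stitches; work 52 rows.

Finished = 22 − 3 = 19 cm.
19 cm × 1/2.54 = 7.48 inches.
29/4 = 7.25 sts per in; 7.48 × 7.25 = 54.23 sts.
Nearest multiple of 11 → 55.
15.5 cm = 6.10 inches; × 8.571 = 52.31 → 52 rows.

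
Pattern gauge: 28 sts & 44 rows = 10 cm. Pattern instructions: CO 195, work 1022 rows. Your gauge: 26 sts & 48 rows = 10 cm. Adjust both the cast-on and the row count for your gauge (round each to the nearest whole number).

Cast on 181 stitches; work 1115 rows.

Stitches: 195 × 26/28 = 181.07 → 181.
Rows: 1022 × 48/44 = 1114.91 → 1115.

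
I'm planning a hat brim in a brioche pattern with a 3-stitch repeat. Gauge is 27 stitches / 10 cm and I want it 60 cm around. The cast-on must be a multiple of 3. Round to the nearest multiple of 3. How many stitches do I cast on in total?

162 stitches.

27 / 10 = 2.7 sts per cm.
60 × 2.7 = 162.00 sts.
Nearest multiple of 3: 162.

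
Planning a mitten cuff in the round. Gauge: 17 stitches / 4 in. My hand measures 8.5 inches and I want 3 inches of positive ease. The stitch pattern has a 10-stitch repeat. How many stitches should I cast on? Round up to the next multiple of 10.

Finished = 8.5 + 3 = 11.5 inches.
17 / 4 = 4.25 sts/in.
11.5 × 4.25 = 48.88 sts.
Next multiple of 10: 50.

Cast on 50 stitches.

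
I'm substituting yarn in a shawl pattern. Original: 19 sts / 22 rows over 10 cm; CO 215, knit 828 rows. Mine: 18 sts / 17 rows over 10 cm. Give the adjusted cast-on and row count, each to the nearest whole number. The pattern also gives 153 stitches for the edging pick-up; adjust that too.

Stitches: 215 × 18/19 = 203.68 → 204.
Rows: 828 × 17/22 = 639.82 → 640.
edging pick-up: 153 × 18/19 = 144.95 → 145.

Cast on 204 stitches; work 640 rows; edging pick-up 145 stitches.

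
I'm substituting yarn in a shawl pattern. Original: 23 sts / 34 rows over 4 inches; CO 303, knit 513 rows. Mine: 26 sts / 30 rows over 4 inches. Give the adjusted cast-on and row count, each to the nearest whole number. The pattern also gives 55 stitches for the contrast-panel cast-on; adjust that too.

Cast on 343 stitches; work 453 rows; contrast-panel cast-on 62 stitches.

Stitches: 303 × 26/23 = 342.52 → 343.
Rows: 513 × 30/34 = 452.65 → 453.
contrast-panel cast-on: 55 × 26/23 = 62.17 → 62.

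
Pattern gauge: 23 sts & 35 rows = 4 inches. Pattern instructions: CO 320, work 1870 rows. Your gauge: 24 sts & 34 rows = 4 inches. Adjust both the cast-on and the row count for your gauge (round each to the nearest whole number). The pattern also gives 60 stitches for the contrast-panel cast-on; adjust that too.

Cast on 334 stitches; work 1817 rows; contrast-panel cast-on 63 stitches.

Stitches: 320 × 24/23 = 333.91 → 334.
Rows: 1870 × 34/35 = 1816.57 → 1817.
contrast-panel cast-on: 60 × 24/23 = 62.61 → 63.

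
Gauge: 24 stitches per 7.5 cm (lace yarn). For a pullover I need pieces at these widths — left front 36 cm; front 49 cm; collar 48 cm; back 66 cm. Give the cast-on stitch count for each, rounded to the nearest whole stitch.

left front 115; front 157; collar 154; back 211.

Rate = 24/7.5 = 3.2 sts per cm.
left front: 36 × 3.2 = 115.20 → 115.
front: 49 × 3.2 = 156.80 → 157.
collar: 48 × 3.2 = 153.60 → 154.
back: 66 × 3.2 = 211.20 → 211.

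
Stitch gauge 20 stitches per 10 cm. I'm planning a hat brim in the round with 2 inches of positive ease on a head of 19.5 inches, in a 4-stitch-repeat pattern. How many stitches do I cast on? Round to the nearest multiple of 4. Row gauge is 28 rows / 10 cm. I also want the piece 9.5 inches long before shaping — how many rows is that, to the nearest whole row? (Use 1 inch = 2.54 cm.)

Finished = 19.5 + 2 = 21.5 inches.
21.5 inches × 2.54 = 54.61 cm.
20/10 = 2 sts per cm; 54.61 × 2 = 109.22 sts.
Nearest multiple of 4 → 108.
9.5 inches = 24.13 cm; × 2.8 = 67.56 → 68 rows.

Cast on 108 stitches; work 68 rows.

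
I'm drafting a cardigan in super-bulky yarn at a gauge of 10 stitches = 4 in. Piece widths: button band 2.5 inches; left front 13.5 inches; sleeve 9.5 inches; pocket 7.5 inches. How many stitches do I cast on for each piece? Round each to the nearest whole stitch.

button band 6; left front 34; sleeve 24; pocket 19.

Rate = 10/4 = 2.5 sts per in.
button band: 2.5 × 2.5 = 6.25 → 6.
left front: 13.5 × 2.5 = 33.75 → 34.
sleeve: 9.5 × 2.5 = 23.75 → 24.
pocket: 7.5 × 2.5 = 18.75 → 19.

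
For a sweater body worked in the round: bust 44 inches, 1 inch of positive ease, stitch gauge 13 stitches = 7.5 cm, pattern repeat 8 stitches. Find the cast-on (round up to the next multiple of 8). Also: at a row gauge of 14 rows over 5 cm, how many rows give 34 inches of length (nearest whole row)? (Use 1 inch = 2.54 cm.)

Cast on 200 stitches; work 242 rows.

Finished = 44 + 1 = 45 inches.
45 inches × 2.54 = 114.30 cm.
13/7.5 = 1.733 sts per cm; 114.30 × 1.733 = 198.12 sts.
Next multiple of 8 → 200.
34 inches = 86.36 cm; × 2.8 = 241.81 → 242 rows.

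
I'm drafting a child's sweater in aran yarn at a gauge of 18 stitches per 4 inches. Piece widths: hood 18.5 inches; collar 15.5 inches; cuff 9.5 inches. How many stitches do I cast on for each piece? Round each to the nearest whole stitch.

Rate = 18/4 = 4.5 sts per in.
hood: 18.5 × 4.5 = 83.25 → 83.
collar: 15.5 × 4.5 = 69.75 → 70.
cuff: 9.5 × 4.5 = 42.75 → 43.

hood 83; collar 70; cuff 43.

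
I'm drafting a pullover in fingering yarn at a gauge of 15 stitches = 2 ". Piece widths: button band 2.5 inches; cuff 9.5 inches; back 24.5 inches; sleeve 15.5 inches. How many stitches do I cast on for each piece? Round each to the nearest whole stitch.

button band 19; cuff 71; back 184; sleeve 116.

Rate = 15/2 = 7.5 sts per in.
button band: 2.5 × 7.5 = 18.75 → 19.
cuff: 9.5 × 7.5 = 71.25 → 71.
back: 24.5 × 7.5 = 183.75 → 184.
sleeve: 15.5 × 7.5 = 116.25 → 116.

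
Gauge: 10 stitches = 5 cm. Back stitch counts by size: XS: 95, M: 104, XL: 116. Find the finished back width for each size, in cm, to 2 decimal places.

XS 47.50 cm; M 52.00 cm; XL 58.00 cm.

10/5 = 2 sts per cm.
XS: 95 / 2 = 47.500 → 47.50 cm.
M: 104 / 2 = 52.000 → 52.00 cm.
XL: 116 / 2 = 58.000 → 58.00 cm.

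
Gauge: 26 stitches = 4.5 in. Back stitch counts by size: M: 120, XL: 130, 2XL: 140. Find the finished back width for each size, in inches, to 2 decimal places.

M 20.77 inches; XL 22.50 inches; 2XL 24.23 inches.

26/4.5 = 5.778 sts per in.
M: 120 / 5.778 = 20.769 → 20.77 in.
XL: 130 / 5.778 = 22.500 → 22.50 in.
2XL: 140 / 5.778 = 24.231 → 24.23 in.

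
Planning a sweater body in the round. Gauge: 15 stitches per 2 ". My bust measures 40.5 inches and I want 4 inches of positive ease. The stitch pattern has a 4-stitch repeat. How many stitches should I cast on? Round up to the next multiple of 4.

Finished = 40.5 + 4 = 44.5 inches.
15 / 2 = 7.5 sts/in.
44.5 × 7.5 = 333.75 sts.
Next multiple of 4: 336.

336 stitches.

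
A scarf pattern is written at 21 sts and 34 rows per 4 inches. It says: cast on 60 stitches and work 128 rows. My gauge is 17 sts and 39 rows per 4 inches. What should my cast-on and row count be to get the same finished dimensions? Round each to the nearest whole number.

Stitches: 60 × 17/21 = 48.57 → 49.
Rows: 128 × 39/34 = 146.82 → 147.

Cast on 49 stitches; work 147 rows.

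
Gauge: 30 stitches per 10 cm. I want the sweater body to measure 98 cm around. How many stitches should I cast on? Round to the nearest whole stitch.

CO 294 sts.

30 stitches / 10 cm = 3 stitches per cm.
98 × 3 = 294.00 stitches.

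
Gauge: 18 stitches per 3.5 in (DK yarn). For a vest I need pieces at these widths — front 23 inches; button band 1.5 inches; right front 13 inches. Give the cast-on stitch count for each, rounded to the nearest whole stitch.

front 118; button band 8; right front 67.

Rate = 18/3.5 = 5.143 sts per in.
front: 23 × 5.143 = 118.29 → 118.
button band: 1.5 × 5.143 = 7.71 → 8.
right front: 13 × 5.143 = 66.86 → 67.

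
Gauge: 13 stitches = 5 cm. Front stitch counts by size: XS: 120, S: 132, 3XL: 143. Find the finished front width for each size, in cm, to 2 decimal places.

XS 46.15 cm; S 50.77 cm; 3XL 55.00 cm.

13/5 = 2.6 sts per cm.
XS: 120 / 2.6 = 46.154 → 46.15 cm.
S: 132 / 2.6 = 50.769 → 50.77 cm.
3XL: 143 / 2.6 = 55.000 → 55.00 cm.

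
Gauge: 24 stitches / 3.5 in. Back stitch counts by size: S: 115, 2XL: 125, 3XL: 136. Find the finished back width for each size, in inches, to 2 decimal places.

24/3.5 = 6.857 sts per in.
S: 115 / 6.857 = 16.771 → 16.77 in.
2XL: 125 / 6.857 = 18.229 → 18.23 in.
3XL: 136 / 6.857 = 19.833 → 19.83 in.

S 16.77 inches; 2XL 18.23 inches; 3XL 19.83 inches.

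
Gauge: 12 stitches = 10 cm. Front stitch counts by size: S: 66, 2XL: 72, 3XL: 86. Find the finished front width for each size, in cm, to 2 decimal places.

12/10 = 1.2 sts per cm.
S: 66 / 1.2 = 55.000 → 55.00 cm.
2XL: 72 / 1.2 = 60.000 → 60.00 cm.
3XL: 86 / 1.2 = 71.667 → 71.67 cm.

S 55.00 cm; 2XL 60.00 cm; 3XL 71.67 cm.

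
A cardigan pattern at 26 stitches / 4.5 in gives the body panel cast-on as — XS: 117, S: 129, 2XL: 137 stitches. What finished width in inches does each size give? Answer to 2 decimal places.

XS 20.25 inches; S 22.33 inches; 2XL 23.71 inches.

26/4.5 = 5.778 sts per in.
XS: 117 / 5.778 = 20.250 → 20.25 in.
S: 129 / 5.778 = 22.327 → 22.33 in.
2XL: 137 / 5.778 = 23.712 → 23.71 in.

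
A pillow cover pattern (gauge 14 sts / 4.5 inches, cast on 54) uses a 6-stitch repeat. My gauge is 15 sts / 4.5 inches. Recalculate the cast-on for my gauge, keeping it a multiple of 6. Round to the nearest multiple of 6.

54 × 15 / 14 = 57.86.
Nearest multiple of 6: 60.

60 stitches.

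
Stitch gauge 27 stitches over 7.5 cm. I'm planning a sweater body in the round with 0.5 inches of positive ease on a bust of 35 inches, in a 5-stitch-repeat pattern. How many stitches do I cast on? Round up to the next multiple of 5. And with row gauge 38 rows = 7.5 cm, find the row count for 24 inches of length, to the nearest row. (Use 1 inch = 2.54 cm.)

Finished = 35 + 0.5 = 35.5 inches.
35.5 inches × 2.54 = 90.17 cm.
27/7.5 = 3.6 sts per cm; 90.17 × 3.6 = 324.61 sts.
Next multiple of 5 → 325.
24 inches = 60.96 cm; × 5.067 = 308.86 → 309 rows.

Cast on 325 stitches; work 309 rows.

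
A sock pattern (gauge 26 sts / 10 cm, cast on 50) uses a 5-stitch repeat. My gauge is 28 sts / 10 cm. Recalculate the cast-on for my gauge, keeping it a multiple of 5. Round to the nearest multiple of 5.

50 × 28 / 26 = 53.85.
Nearest multiple of 5: 55.

CO 55 sts.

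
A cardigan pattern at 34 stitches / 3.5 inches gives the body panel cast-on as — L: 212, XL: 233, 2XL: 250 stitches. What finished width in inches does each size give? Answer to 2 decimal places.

34/3.5 = 9.714 sts per in.
L: 212 / 9.714 = 21.824 → 21.82 in.
XL: 233 / 9.714 = 23.985 → 23.99 in.
2XL: 250 / 9.714 = 25.735 → 25.74 in.

L 21.82 inches; XL 23.99 inches; 2XL 25.74 inches.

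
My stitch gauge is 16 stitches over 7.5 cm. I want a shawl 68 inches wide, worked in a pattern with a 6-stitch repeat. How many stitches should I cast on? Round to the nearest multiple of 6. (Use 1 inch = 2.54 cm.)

68 in = 68 × 2.54 = 172.72 cm.
16 / 7.5 = 2.133 sts/cm.
172.72 × 2.133 = 368.47 sts.
→ 366.

CO 366 sts.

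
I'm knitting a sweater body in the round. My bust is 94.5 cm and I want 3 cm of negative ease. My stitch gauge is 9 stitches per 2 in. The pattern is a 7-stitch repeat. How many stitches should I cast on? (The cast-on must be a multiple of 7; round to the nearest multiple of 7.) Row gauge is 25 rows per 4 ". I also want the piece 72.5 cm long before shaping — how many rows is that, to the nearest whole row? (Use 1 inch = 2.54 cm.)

Cast on 161 stitches; work 178 rows.

Finished = 94.5 − 3 = 91.5 cm.
91.5 cm × 1/2.54 = 36.02 inches.
9/2 = 4.5 sts per in; 36.02 × 4.5 = 162.11 sts.
Nearest multiple of 7 → 161.
72.5 cm = 28.54 inches; × 6.25 = 178.40 → 178 rows.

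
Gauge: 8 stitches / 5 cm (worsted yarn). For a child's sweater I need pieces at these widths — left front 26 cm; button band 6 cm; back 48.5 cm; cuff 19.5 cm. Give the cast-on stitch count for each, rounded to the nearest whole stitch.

left front 42; button band 10; back 78; cuff 31.

Rate = 8/5 = 1.6 sts per cm.
left front: 26 × 1.6 = 41.60 → 42.
button band: 6 × 1.6 = 9.60 → 10.
back: 48.5 × 1.6 = 77.60 → 78.
cuff: 19.5 × 1.6 = 31.20 → 31.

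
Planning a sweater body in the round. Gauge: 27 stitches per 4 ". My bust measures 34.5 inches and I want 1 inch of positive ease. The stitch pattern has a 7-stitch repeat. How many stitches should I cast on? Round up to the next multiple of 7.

245 stitches.

Finished = 34.5 + 1 = 35.5 inches.
27 / 4 = 6.75 sts/in.
35.5 × 6.75 = 239.62 sts.
Next multiple of 7: 245.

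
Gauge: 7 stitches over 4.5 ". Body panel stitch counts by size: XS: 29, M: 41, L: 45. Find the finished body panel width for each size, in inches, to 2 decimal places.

7/4.5 = 1.556 sts per in.
XS: 29 / 1.556 = 18.643 → 18.64 in.
M: 41 / 1.556 = 26.357 → 26.36 in.
L: 45 / 1.556 = 28.929 → 28.93 in.

XS 18.64 inches; M 26.36 inches; L 28.93 inches.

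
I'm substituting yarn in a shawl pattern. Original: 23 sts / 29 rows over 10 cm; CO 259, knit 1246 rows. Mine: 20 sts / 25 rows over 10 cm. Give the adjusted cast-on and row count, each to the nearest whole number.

Stitches: 259 × 20/23 = 225.22 → 225.
Rows: 1246 × 25/29 = 1074.14 → 1074.

Cast on 225 stitches; work 1074 rows.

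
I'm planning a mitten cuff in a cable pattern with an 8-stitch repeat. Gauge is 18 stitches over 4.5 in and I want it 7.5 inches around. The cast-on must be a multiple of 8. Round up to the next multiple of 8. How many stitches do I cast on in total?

18 / 4.5 = 4 sts per inch.
7.5 × 4 = 30.00 sts.
Next multiple of 8: 32.

Cast on 32 stitches.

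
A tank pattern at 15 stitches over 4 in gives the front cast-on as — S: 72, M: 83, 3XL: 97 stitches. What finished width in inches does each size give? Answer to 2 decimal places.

S 19.20 inches; M 22.13 inches; 3XL 25.87 inches.

15/4 = 3.75 sts per in.
S: 72 / 3.75 = 19.200 → 19.20 in.
M: 83 / 3.75 = 22.133 → 22.13 in.
3XL: 97 / 3.75 = 25.867 → 25.87 in.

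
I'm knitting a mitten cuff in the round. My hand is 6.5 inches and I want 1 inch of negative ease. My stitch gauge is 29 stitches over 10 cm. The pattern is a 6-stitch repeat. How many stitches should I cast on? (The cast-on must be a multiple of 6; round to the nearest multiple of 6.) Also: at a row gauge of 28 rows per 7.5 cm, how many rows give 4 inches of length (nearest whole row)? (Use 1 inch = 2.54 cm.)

Finished = 6.5 − 1 = 5.5 inches.
5.5 inches × 2.54 = 13.97 cm.
29/10 = 2.9 sts per cm; 13.97 × 2.9 = 40.51 sts.
Nearest multiple of 6 → 42.
4 inches = 10.16 cm; × 3.733 = 37.93 → 38 rows.

Cast on 42 stitches; work 38 rows.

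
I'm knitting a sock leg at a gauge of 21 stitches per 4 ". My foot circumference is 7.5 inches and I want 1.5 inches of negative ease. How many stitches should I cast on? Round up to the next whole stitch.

Finished = 7.5 − 1.5 = 6 in.
21 / 4 = 5.25 sts per inch.
6.00 × 5.25 = 31.50 sts.
→ 32 sts.

Cast on 32 stitches.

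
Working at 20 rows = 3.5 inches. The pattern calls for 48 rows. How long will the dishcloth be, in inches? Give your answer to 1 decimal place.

8.4 inches.

20 rows / 3.5 inch = 5.714 rows per inch.
48 / 5.714 = 8.40 inches.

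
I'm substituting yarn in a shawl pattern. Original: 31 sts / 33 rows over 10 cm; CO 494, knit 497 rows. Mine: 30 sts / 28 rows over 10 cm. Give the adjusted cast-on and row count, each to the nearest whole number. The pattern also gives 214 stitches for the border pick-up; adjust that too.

Stitches: 494 × 30/31 = 478.06 → 478.
Rows: 497 × 28/33 = 421.70 → 422.
border pick-up: 214 × 30/31 = 207.10 → 207.

Cast on 478 stitches; work 422 rows; border pick-up 207 stitches.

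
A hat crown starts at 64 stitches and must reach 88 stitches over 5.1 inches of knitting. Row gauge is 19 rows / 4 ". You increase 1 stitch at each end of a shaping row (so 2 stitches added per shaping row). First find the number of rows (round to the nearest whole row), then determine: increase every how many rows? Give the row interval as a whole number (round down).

Increase every 2nd row.

Rows = 5.1 × 4.75 = 24.2 → 24 rows.
Stitches to add: 24 → 12 shaping rows (at 2 st each).
24 / 12 = 2.00 → every 2 rows.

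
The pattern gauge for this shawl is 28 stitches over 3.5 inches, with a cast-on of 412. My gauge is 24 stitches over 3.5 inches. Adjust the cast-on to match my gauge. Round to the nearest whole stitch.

353 stitches.

Scale factor = 24 / 28 = 0.857.
412 × 24 / 28 = 353.14 sts.
→ 353 sts.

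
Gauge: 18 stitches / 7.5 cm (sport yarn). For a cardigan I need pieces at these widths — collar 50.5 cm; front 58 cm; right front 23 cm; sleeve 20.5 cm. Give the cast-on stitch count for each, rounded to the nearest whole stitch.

Rate = 18/7.5 = 2.4 sts per cm.
collar: 50.5 × 2.4 = 121.20 → 121.
front: 58 × 2.4 = 139.20 → 139.
right front: 23 × 2.4 = 55.20 → 55.
sleeve: 20.5 × 2.4 = 49.20 → 49.

collar 121; front 139; right front 55; sleeve 49.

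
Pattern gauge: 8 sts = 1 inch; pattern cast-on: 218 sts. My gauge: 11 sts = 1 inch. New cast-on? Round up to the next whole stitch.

Cast on 300 stitches.

Scale factor = 11 / 8 = 1.375.
218 × 11 / 8 = 299.75 sts.
→ 300 sts.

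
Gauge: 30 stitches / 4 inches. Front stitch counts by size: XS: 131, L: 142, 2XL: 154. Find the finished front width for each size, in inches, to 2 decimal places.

30/4 = 7.5 sts per in.
XS: 131 / 7.5 = 17.467 → 17.47 in.
L: 142 / 7.5 = 18.933 → 18.93 in.
2XL: 154 / 7.5 = 20.533 → 20.53 in.

XS 17.47 inches; L 18.93 inches; 2XL 20.53 inches.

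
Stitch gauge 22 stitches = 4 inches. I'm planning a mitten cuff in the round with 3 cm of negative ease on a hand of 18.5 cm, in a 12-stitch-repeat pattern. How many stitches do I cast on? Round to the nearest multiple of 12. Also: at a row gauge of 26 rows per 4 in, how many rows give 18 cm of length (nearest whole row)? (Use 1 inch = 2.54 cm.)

Cast on 36 stitches; work 46 rows.

Finished = 18.5 − 3 = 15.5 cm.
15.5 cm × 1/2.54 = 6.10 inches.
22/4 = 5.5 sts per in; 6.10 × 5.5 = 33.56 sts.
Nearest multiple of 12 → 36.
18 cm = 7.09 inches; × 6.5 = 46.06 → 46 rows.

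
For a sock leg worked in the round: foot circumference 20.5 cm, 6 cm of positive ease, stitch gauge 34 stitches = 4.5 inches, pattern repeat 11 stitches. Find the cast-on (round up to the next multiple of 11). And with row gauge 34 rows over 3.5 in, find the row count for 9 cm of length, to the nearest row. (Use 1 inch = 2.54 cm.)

Cast on 88 stitches; work 34 rows.

Finished = 20.5 + 6 = 26.5 cm.
26.5 cm × 1/2.54 = 10.43 inches.
34/4.5 = 7.556 sts per in; 10.43 × 7.556 = 78.83 sts.
Next multiple of 11 → 88.
9 cm = 3.54 inches; × 9.714 = 34.42 → 34 rows.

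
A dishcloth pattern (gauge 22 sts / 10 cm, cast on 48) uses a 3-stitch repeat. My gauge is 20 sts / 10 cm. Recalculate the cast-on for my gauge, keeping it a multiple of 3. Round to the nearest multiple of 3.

Cast on 45 stitches.

48 × 20 / 22 = 43.64.
Nearest multiple of 3: 45.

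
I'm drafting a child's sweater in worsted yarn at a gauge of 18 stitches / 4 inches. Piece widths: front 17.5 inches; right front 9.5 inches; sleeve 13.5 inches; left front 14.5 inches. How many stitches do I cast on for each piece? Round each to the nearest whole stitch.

front 79; right front 43; sleeve 61; left front 65.

Rate = 18/4 = 4.5 sts per in.
front: 17.5 × 4.5 = 78.75 → 79.
right front: 9.5 × 4.5 = 42.75 → 43.
sleeve: 13.5 × 4.5 = 60.75 → 61.
left front: 14.5 × 4.5 = 65.25 → 65.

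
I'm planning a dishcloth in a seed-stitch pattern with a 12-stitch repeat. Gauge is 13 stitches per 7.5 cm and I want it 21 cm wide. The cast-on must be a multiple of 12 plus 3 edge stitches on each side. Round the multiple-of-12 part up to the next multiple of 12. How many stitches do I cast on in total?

42 stitches.

13 / 7.5 = 1.733 sts per cm.
21 × 1.733 = 36.40 sts.
Less 6 edge sts → 30.40 for the repeat.
Next multiple of 12: 36.
Add back 6 edge sts → 42.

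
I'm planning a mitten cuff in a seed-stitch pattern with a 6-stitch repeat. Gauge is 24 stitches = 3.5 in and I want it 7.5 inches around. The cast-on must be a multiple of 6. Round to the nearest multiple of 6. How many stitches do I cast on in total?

CO 54 sts.

24 / 3.5 = 6.857 sts per inch.
7.5 × 6.857 = 51.43 sts.
Nearest multiple of 6: 54.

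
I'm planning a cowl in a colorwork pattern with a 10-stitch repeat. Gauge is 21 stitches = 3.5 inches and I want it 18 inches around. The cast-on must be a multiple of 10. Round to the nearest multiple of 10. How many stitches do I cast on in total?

21 / 3.5 = 6 sts per inch.
18 × 6 = 108.00 sts.
Nearest multiple of 10: 110.

CO 110 sts.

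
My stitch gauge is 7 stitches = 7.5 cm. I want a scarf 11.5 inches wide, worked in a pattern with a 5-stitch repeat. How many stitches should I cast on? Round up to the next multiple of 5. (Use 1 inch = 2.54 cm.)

30 stitches.

11.5 in = 11.5 × 2.54 = 29.21 cm.
7 / 7.5 = 0.933 sts/cm.
29.21 × 0.933 = 27.26 sts.
→ 30.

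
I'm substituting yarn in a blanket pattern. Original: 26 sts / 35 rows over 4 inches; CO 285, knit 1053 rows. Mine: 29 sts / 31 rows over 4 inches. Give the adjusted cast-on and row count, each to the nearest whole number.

Cast on 318 stitches; work 933 rows.

Stitches: 285 × 29/26 = 317.88 → 318.
Rows: 1053 × 31/35 = 932.66 → 933.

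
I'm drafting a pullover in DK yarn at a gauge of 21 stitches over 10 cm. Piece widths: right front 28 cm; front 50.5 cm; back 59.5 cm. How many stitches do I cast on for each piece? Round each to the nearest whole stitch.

Rate = 21/10 = 2.1 sts per cm.
right front: 28 × 2.1 = 58.80 → 59.
front: 50.5 × 2.1 = 106.05 → 106.
back: 59.5 × 2.1 = 124.95 → 125.

right front 59; front 106; back 125.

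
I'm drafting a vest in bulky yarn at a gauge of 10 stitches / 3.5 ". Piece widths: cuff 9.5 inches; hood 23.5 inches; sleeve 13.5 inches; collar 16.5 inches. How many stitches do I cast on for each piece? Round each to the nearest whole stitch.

cuff 27; hood 67; sleeve 39; collar 47.

Rate = 10/3.5 = 2.857 sts per in.
cuff: 9.5 × 2.857 = 27.14 → 27.
hood: 23.5 × 2.857 = 67.14 → 67.
sleeve: 13.5 × 2.857 = 38.57 → 39.
collar: 16.5 × 2.857 = 47.14 → 47.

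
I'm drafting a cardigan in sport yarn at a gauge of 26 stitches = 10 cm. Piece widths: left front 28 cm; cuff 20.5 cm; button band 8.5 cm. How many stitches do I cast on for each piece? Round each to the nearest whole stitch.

left front 73; cuff 53; button band 22.

Rate = 26/10 = 2.6 sts per cm.
left front: 28 × 2.6 = 72.80 → 73.
cuff: 20.5 × 2.6 = 53.30 → 53.
button band: 8.5 × 2.6 = 22.10 → 22.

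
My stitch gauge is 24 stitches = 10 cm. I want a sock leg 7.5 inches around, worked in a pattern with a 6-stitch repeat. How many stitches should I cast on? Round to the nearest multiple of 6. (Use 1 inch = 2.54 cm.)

7.5 in = 7.5 × 2.54 = 19.05 cm.
24 / 10 = 2.4 sts/cm.
19.05 × 2.4 = 45.72 sts.
→ 48.

Cast on 48 stitches.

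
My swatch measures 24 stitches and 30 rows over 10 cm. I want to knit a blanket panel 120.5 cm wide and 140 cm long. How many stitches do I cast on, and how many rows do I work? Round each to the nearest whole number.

Cast on 289 stitches and work 420 rows.

Stitch gauge = 24/10 = 2.4 sts/cm; 120.5 × 2.4 = 289.20 → 289 sts.
Row gauge = 30/10 = 3 rows/cm; 140 × 3 = 420.00 → 420 rows.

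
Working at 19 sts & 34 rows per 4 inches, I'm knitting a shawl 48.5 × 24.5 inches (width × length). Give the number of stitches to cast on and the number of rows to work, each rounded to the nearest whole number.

Stitch gauge = 19/4 = 4.75 sts/in; 48.5 × 4.75 = 230.38 → 230 sts.
Row gauge = 34/4 = 8.5 rows/in; 24.5 × 8.5 = 208.25 → 208 rows.

Cast on 230 stitches and work 208 rows.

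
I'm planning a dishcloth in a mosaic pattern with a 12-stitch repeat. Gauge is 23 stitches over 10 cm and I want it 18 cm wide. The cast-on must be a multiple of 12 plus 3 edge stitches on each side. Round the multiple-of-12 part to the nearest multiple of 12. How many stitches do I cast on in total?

23 / 10 = 2.3 sts per cm.
18 × 2.3 = 41.40 sts.
Less 6 edge sts → 35.40 for the repeat.
Nearest multiple of 12: 36.
Add back 6 edge sts → 42.

42 stitches.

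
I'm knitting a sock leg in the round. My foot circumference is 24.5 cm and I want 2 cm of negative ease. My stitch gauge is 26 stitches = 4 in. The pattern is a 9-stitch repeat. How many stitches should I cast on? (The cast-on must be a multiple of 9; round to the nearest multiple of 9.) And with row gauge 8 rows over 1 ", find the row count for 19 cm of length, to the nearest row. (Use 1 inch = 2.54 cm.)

Finished = 24.5 − 2 = 22.5 cm.
22.5 cm × 1/2.54 = 8.86 inches.
26/4 = 6.5 sts per in; 8.86 × 6.5 = 57.58 sts.
Nearest multiple of 9 → 54.
19 cm = 7.48 inches; × 8 = 59.84 → 60 rows.

Cast on 54 stitches; work 60 rows.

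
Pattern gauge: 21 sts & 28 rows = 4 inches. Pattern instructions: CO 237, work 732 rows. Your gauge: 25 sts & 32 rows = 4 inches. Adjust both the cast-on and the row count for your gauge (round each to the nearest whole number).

Cast on 282 stitches; work 837 rows.

Stitches: 237 × 25/21 = 282.14 → 282.
Rows: 732 × 32/28 = 836.57 → 837.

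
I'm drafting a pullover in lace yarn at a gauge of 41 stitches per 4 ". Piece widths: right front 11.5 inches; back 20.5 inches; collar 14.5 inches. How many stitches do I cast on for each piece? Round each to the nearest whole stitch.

right front 118; back 210; collar 149.

Rate = 41/4 = 10.25 sts per in.
right front: 11.5 × 10.25 = 117.88 → 118.
back: 20.5 × 10.25 = 210.12 → 210.
collar: 14.5 × 10.25 = 148.62 → 149.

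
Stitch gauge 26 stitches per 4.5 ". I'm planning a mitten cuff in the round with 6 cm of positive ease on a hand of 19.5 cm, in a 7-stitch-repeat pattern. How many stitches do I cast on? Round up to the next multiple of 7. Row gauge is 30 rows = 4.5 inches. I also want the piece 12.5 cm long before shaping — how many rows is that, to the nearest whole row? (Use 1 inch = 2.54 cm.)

Finished = 19.5 + 6 = 25.5 cm.
25.5 cm × 1/2.54 = 10.04 inches.
26/4.5 = 5.778 sts per in; 10.04 × 5.778 = 58.01 sts.
Next multiple of 7 → 63.
12.5 cm = 4.92 inches; × 6.667 = 32.81 → 33 rows.

Cast on 63 stitches; work 33 rows.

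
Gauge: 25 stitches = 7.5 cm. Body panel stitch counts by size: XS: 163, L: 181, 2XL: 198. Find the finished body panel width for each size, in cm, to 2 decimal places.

25/7.5 = 3.333 sts per cm.
XS: 163 / 3.333 = 48.900 → 48.90 cm.
L: 181 / 3.333 = 54.300 → 54.30 cm.
2XL: 198 / 3.333 = 59.400 → 59.40 cm.

XS 48.90 cm; L 54.30 cm; 2XL 59.40 cm.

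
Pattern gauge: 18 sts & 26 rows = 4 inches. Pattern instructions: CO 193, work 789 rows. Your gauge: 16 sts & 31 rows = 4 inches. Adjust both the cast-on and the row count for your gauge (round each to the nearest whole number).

Cast on 172 stitches; work 941 rows.

Stitches: 193 × 16/18 = 171.56 → 172.
Rows: 789 × 31/26 = 940.73 → 941.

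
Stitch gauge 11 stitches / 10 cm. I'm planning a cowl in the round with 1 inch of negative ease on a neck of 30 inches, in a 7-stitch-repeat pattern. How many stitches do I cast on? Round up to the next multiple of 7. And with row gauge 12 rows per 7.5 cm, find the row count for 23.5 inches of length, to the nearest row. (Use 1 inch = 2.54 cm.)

Finished = 30 − 1 = 29 inches.
29 inches × 2.54 = 73.66 cm.
11/10 = 1.1 sts per cm; 73.66 × 1.1 = 81.03 sts.
Next multiple of 7 → 84.
23.5 inches = 59.69 cm; × 1.6 = 95.50 → 96 rows.

Cast on 84 stitches; work 96 rows.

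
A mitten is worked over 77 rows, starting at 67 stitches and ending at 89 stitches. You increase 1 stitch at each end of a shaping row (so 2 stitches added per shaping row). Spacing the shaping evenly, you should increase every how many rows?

Stitches to add: |89 − 67| = 22.
Shaping rows needed: 22 / 2 = 11.
77 rows / 11 = every 7 rows.

Increase every 7th row.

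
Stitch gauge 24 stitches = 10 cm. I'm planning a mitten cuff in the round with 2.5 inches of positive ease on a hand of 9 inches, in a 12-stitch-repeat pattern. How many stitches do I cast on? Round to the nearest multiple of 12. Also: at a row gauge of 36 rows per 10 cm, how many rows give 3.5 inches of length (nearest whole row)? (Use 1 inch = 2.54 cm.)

Finished = 9 + 2.5 = 11.5 inches.
11.5 inches × 2.54 = 29.21 cm.
24/10 = 2.4 sts per cm; 29.21 × 2.4 = 70.10 sts.
Nearest multiple of 12 → 72.
3.5 inches = 8.89 cm; × 3.6 = 32.00 → 32 rows.

Cast on 72 stitches; work 32 rows.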